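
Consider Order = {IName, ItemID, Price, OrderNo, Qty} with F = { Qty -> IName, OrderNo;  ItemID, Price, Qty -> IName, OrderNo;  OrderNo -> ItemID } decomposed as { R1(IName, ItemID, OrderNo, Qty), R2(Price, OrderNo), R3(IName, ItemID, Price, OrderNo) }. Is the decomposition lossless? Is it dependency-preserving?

lossy but dependency-preserving

Lossless test (chase): Rows 1 and 2 agree on OrderNo; apply OrderNo→ItemID and equate their ItemID entries. No row becomes fully distinguished — the join is lossy.
Dependency preservation: ItemID, Price, Qty → IName, OrderNo is not contained in any single fragment, but the restricted closure of its left-hand side across the fragments still reaches the right-hand side; the remaining FDs each lie inside some fragment. All dependencies are preserved.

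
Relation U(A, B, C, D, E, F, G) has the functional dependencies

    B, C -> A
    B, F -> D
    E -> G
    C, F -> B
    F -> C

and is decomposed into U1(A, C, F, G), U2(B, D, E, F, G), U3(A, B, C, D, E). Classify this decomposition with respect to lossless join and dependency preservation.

Lossless test (chase): Rows 2 and 3 agree on E; apply E→G and equate their G entries. Rows 1 and 2 agree on F; apply F→C and equate their C entries. Rows 2 and 3 agree on B, C; apply B, C→A and equate their A entries. Rows 1 and 2 agree on C, F; apply C, F→B and equate their B entries. Rows 1 and 2 agree on B, F; apply B, F→D and equate their D entries. Row 2 is now all distinguished symbols — the join is lossless.
Dependency preservation: C, F → B is not contained in any single fragment, but the restricted closure of its left-hand side across the fragments still reaches the right-hand side; the remaining FDs each lie inside some fragment. All dependencies are preserved.

lossless and dependency-preserving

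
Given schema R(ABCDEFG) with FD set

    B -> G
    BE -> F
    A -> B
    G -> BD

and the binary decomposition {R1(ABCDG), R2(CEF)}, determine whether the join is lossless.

Common attributes: R1 ∩ R2 = {C}.
No dependency enlarges {C}, so (C)⁺ = {C}.
The closure contains neither all of R1 = {ABCDG} nor all of R2 = {CEF}, so the common attributes are not a superkey of either fragment. The join is lossy.

No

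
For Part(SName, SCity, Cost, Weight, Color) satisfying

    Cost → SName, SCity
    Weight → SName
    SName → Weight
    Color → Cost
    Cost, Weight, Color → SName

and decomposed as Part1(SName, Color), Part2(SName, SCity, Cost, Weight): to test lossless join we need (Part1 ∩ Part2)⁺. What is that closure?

SName, Weight

Part1 ∩ Part2 = {SName}.
SName → Weight applies, adding Weight
Closure: {SName, Weight}.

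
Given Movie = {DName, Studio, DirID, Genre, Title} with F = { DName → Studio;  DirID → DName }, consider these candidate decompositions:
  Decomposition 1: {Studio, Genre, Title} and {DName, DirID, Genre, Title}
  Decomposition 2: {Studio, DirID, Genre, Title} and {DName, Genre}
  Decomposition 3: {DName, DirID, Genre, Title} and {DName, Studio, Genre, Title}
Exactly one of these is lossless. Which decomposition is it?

Decomposition 1: common = {Genre, Title}, closure = {Genre, Title} → lossy.
Decomposition 2: common = {Genre}, closure = {Genre} → lossy.
Decomposition 3: common = {DName, Genre, Title}, closure = {DName, Studio, Genre, Title} → lossless.

Decomposition 3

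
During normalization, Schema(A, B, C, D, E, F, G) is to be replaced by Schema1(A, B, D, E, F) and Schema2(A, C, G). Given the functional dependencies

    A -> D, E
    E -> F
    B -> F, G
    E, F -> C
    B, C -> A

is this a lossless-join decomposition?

Common attributes: Schema1 ∩ Schema2 = {A}.
Closure of {A}: A → D, E applies, adding D, E; E → F applies, adding F; E, F → C applies, adding C. So (A)⁺ = {A, C, D, E, F}.
The closure contains neither all of Schema1 = {A, B, D, E, F} nor all of Schema2 = {A, C, G}, so the common attributes are not a superkey of either fragment. The join is lossy.

No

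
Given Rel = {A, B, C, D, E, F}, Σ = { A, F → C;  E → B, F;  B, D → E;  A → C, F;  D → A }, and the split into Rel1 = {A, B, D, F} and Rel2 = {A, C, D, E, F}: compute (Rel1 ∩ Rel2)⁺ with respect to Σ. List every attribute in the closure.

A, C, D, F

Rel1 ∩ Rel2 = {A, D, F}.
A, F → C applies, adding C
Closure: {A, C, D, F}.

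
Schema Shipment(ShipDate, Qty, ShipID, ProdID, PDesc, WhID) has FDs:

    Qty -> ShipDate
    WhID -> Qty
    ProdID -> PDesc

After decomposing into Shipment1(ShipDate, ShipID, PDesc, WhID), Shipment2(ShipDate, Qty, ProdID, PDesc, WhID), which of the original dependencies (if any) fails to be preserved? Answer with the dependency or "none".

Qty → ShipDate lies within Shipment2.
WhID → Qty lies within Shipment2.
ProdID → PDesc lies within Shipment2.
Every dependency is enforceable on the fragments, so the decomposition is dependency-preserving.

none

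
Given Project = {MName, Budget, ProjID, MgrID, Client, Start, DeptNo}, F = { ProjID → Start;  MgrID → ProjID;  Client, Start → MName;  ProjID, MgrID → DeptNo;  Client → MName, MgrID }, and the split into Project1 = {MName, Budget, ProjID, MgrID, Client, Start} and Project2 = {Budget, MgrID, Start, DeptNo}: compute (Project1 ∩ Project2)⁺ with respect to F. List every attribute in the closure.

Project1 ∩ Project2 = {Budget, MgrID, Start}.
MgrID → ProjID applies, adding ProjID
ProjID, MgrID → DeptNo applies, adding DeptNo
Closure: {Budget, ProjID, MgrID, Start, DeptNo}.

Budget, ProjID, MgrID, Start, DeptNo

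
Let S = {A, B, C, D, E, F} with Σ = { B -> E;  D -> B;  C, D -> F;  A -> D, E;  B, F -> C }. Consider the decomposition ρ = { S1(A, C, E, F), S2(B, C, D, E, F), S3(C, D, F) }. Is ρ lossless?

Chase test. Columns are A, B, C, D, E, F; row i has aⱼ where attribute j ∈ Si, else bᵢⱼ.
Initial tableau (one row per fragment):
  row 1: a1 b12 a3 b14 a5 a6
  row 2: b21 a2 a3 a4 a5 a6
  row 3: b31 b32 a3 a4 b35 a6
Rows 2 and 3 agree on D; apply D→B and equate their B entries.
Rows 2 and 3 agree on B; apply B→E and equate their E entries.
No row becomes fully distinguished — the join is lossy.

No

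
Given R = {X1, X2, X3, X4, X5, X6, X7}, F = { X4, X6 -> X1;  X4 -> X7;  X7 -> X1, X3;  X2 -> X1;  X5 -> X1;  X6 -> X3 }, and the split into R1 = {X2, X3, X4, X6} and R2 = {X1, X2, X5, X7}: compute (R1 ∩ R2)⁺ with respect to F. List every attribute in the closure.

R1 ∩ R2 = {X2}.
X2 → X1 applies, adding X1
Closure: {X1, X2}.

X1, X2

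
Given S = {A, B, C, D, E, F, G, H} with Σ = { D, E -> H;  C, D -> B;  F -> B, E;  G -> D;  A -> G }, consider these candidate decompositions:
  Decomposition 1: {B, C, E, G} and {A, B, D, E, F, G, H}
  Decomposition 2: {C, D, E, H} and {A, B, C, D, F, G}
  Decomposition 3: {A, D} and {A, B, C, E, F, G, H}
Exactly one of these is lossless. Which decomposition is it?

Decomposition 3

Decomposition 1: common = {B, E, G}, closure = {B, D, E, G, H} → lossy.
Decomposition 2: common = {C, D}, closure = {B, C, D} → lossy.
Decomposition 3: common = {A}, closure = {A, D, G} → lossless.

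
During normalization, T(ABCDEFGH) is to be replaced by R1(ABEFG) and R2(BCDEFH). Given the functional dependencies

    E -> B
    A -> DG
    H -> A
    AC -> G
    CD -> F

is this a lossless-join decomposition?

No

Common attributes: R1 ∩ R2 = {BEF}.
No dependency enlarges {BEF}, so (BEF)⁺ = {BEF}.
The closure contains neither all of R1 = {ABEFG} nor all of R2 = {BCDEFH}, so the common attributes are not a superkey of either fragment. The join is lossy.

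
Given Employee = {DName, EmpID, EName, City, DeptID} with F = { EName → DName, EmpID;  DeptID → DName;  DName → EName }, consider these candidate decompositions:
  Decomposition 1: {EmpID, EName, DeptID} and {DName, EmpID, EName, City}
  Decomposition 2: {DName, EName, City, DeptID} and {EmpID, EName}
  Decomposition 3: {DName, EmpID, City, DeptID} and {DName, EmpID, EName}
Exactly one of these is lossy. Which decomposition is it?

Decomposition 1

Decomposition 1: common = {EmpID, EName}, closure = {DName, EmpID, EName} → lossy.
Decomposition 2: common = {EName}, closure = {DName, EmpID, EName} → lossless.
Decomposition 3: common = {DName, EmpID}, closure = {DName, EmpID, EName} → lossless.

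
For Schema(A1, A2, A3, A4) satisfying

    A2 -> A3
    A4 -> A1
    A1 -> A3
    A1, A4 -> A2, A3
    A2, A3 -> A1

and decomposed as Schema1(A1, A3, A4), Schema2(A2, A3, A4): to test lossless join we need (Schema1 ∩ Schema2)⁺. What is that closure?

A1, A2, A3, A4

Schema1 ∩ Schema2 = {A3, A4}.
A4 → A1 applies, adding A1
A1, A4 → A2, A3 applies, adding A2
Closure: {A1, A2, A3, A4}.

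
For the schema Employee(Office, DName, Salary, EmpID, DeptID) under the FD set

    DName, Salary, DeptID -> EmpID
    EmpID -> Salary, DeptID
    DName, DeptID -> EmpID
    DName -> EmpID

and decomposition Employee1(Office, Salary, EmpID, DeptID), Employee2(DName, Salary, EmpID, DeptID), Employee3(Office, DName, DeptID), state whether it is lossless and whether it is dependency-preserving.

Lossless test (chase): Rows 2 and 3 agree on DName, DeptID; apply DName, DeptID→EmpID and equate their EmpID entries. Rows 1 and 3 agree on EmpID; apply EmpID→Salary, DeptID and equate their Salary, DeptID entries. Row 3 is now all distinguished symbols — the join is lossless.
Dependency preservation: every FD's attributes lie within a single fragment, so each can be enforced locally — preserved.

lossless and dependency-preserving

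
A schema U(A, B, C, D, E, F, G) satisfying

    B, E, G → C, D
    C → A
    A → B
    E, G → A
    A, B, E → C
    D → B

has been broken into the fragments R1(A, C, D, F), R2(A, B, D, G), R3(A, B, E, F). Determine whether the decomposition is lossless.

Chase test. Columns are A, B, C, D, E, F, G; row i has aⱼ where attribute j ∈ Ri, else bᵢⱼ.
Initial tableau (one row per fragment):
  row 1: a1 b12 a3 a4 b15 a6 b17
  row 2: a1 a2 b23 a4 b25 b26 a7
  row 3: a1 a2 b33 b34 a5 a6 b37
Rows 1 and 2 agree on A; apply A→B and equate their B entries.
No row becomes fully distinguished — the join is lossy.

No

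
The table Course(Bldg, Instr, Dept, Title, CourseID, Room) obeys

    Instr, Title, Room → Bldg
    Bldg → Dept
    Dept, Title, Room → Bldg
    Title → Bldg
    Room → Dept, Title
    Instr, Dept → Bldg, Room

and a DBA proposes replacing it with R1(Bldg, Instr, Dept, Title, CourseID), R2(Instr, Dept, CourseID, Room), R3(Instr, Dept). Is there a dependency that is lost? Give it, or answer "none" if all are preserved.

Check Room → Dept, Title: no single fragment contains all of {Dept, Title, Room}, and the restricted closure of {Room} across the fragments never reaches {Dept, Title}.
Instr, Title, Room → Bldg is preserved.
Bldg → Dept is preserved.
Dept, Title, Room → Bldg is preserved.
Title → Bldg is preserved.
Instr, Dept → Bldg, Room is preserved.

Room → Dept, Title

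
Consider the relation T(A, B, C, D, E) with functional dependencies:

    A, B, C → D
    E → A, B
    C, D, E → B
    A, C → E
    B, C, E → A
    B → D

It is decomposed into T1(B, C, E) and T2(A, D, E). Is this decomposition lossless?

Yes

Common attributes: T1 ∩ T2 = {E}.
Closure of {E}: E → A, B applies, adding A, B; B → D applies, adding D. So (E)⁺ = {A, B, D, E}.
This closure contains every attribute of T2, so T1 ∩ T2 → T2. The join is lossless.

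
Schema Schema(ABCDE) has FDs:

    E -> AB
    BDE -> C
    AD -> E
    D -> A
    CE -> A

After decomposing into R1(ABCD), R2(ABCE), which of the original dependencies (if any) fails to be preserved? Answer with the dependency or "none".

Check AD → E: no single fragment contains all of {ADE}, and the restricted closure of {AD} across the fragments never reaches {E}.
E → AB is preserved.
BDE → C is preserved.
D → A is preserved.
CE → A is preserved.

AD -> E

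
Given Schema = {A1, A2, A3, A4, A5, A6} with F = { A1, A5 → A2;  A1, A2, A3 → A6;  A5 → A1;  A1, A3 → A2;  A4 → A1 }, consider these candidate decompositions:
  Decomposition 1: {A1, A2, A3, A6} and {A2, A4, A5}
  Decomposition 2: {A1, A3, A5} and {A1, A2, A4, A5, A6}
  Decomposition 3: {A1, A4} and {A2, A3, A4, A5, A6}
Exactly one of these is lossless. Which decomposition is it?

Decomposition 3

Decomposition 1: common = {A2}, closure = {A2} → lossy.
Decomposition 2: common = {A1, A5}, closure = {A1, A2, A5} → lossy.
Decomposition 3: common = {A4}, closure = {A1, A4} → lossless.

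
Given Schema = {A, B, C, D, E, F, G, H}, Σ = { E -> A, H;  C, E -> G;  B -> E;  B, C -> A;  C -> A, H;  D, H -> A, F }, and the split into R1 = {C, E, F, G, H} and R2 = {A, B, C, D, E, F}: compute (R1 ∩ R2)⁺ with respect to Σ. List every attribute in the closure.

R1 ∩ R2 = {C, E, F}.
E → A, H applies, adding A, H
C, E → G applies, adding G
Closure: {A, C, E, F, G, H}.

A, C, E, F, G, H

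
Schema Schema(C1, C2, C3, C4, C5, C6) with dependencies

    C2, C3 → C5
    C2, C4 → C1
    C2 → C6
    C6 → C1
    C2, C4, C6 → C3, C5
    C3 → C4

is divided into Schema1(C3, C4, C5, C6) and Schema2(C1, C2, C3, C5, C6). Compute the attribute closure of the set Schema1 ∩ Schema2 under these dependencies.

C1, C3, C4, C5, C6

Schema1 ∩ Schema2 = {C3, C5, C6}.
C6 → C1 applies, adding C1
C3 → C4 applies, adding C4
Closure: {C1, C3, C4, C5, C6}.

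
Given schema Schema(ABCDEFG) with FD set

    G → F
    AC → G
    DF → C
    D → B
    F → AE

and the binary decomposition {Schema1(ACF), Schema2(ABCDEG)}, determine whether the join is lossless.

Common attributes: Schema1 ∩ Schema2 = {AC}.
Closure of {AC}: AC → G applies, adding G; G → F applies, adding F; F → AE applies, adding E. So (AC)⁺ = {ACEFG}.
This closure contains every attribute of Schema1, so Schema1 ∩ Schema2 → Schema1. The join is lossless.

Yes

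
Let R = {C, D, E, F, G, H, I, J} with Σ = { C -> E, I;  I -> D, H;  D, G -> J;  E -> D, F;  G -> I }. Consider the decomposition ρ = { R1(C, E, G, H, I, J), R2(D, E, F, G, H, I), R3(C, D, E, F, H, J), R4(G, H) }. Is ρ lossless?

Chase test. Columns are C, D, E, F, G, H, I, J; row i has aⱼ where attribute j ∈ Ri, else bᵢⱼ.
Initial tableau (one row per fragment):
  row 1: a1 b12 a3 b14 a5 a6 a7 a8
  row 2: b21 a2 a3 a4 a5 a6 a7 b28
  row 3: a1 a2 a3 a4 b35 a6 b37 a8
  row 4: b41 b42 b43 b44 a5 a6 b47 b48
Rows 1 and 3 agree on C; apply C→E, I and equate their E, I entries.
Rows 1 and 2 agree on I; apply I→D, H and equate their D, H entries.
Rows 1 and 2 agree on D, G; apply D, G→J and equate their J entries.
Rows 1 and 2 agree on E; apply E→D, F and equate their D, F entries.
Rows 1 and 4 agree on G; apply G→I and equate their I entries.
Rows 1 and 4 agree on I; apply I→D, H and equate their D, H entries.
Rows 1 and 4 agree on D, G; apply D, G→J and equate their J entries.
Row 1 is now all distinguished symbols — the join is lossless.

Yes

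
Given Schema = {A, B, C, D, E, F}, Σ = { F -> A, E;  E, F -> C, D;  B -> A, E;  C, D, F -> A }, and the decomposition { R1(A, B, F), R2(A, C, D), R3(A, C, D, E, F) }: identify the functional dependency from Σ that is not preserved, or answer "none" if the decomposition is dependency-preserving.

B -> A, E

Check B → A, E: no single fragment contains all of {A, B, E}, and the restricted closure of {B} across the fragments never reaches {A, E}.
F → A, E is preserved.
E, F → C, D is preserved.
C, D, F → A is preserved.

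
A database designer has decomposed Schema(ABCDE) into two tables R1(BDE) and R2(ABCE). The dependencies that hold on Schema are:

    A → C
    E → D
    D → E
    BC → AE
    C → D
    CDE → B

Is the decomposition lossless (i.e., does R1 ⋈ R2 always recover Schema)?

Common attributes: R1 ∩ R2 = {BE}.
Closure of {BE}: E → D applies, adding D. So (BE)⁺ = {BDE}.
This closure contains every attribute of R1, so R1 ∩ R2 → R1. The join is lossless.

Yes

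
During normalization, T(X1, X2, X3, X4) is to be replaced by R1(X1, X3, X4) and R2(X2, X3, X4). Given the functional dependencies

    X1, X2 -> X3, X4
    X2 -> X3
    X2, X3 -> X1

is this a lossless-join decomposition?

Common attributes: R1 ∩ R2 = {X3, X4}.
No dependency enlarges {X3, X4}, so (X3, X4)⁺ = {X3, X4}.
The closure contains neither all of R1 = {X1, X3, X4} nor all of R2 = {X2, X3, X4}, so the common attributes are not a superkey of either fragment. The join is lossy.

No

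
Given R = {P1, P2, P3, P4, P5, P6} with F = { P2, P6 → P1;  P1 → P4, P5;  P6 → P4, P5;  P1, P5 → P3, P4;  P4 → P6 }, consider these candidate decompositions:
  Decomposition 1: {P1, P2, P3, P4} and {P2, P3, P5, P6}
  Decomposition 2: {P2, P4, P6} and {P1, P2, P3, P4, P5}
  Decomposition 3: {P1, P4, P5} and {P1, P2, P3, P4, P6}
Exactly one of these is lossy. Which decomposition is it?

Decomposition 1: common = {P2, P3}, closure = {P2, P3} → lossy.
Decomposition 2: common = {P2, P4}, closure = {P1, P2, P3, P4, P5, P6} → lossless.
Decomposition 3: common = {P1, P4}, closure = {P1, P3, P4, P5, P6} → lossless.

Decomposition 1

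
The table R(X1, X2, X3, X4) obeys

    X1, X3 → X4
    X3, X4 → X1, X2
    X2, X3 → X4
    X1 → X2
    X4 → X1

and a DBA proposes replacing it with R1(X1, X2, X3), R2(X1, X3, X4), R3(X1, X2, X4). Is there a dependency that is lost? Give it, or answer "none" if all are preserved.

X1, X3 → X4 lies within R2.
X3, X4 → X1, X2: restricted closure across fragments reaches X1, X2.
X2, X3 → X4: restricted closure across fragments reaches X4.
X1 → X2 lies within R1.
X4 → X1 lies within R2.
Every dependency is enforceable on the fragments, so the decomposition is dependency-preserving.

none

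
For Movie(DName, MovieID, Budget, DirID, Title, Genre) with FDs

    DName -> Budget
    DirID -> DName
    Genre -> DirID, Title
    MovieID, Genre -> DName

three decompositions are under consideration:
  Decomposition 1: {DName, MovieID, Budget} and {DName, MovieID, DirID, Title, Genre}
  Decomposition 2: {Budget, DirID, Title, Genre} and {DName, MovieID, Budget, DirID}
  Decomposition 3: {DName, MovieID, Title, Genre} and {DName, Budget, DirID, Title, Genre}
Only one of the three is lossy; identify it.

Decomposition 1: common = {DName, MovieID}, closure = {DName, MovieID, Budget} → lossless.
Decomposition 2: common = {Budget, DirID}, closure = {DName, Budget, DirID} → lossy.
Decomposition 3: common = {DName, Title, Genre}, closure = {DName, Budget, DirID, Title, Genre} → lossless.

Decomposition 2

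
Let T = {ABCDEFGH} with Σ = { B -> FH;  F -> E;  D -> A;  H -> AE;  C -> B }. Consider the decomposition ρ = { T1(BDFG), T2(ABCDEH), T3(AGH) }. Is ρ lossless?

No

Chase test. Columns are ABCDEFGH; row i has aⱼ where attribute j ∈ Ti, else bᵢⱼ.
Initial tableau (one row per fragment):
  row 1: b11 a2 b13 a4 b15 a6 a7 b18
  row 2: a1 a2 a3 a4 a5 b26 b27 a8
  row 3: a1 b32 b33 b34 b35 b36 a7 a8
Rows 1 and 2 agree on B; apply B→FH and equate their FH entries.
Rows 1 and 2 agree on F; apply F→E and equate their E entries.
Rows 1 and 2 agree on D; apply D→A and equate their A entries.
Rows 1 and 3 agree on H; apply H→AE and equate their AE entries.
No row becomes fully distinguished — the join is lossy.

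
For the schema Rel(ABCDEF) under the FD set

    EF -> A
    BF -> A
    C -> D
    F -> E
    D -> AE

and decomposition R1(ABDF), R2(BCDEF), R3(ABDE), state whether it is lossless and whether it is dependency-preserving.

lossless and dependency-preserving

Lossless test (chase): Rows 1 and 2 agree on BF; apply BF→A and equate their A entries. Rows 1 and 2 agree on F; apply F→E and equate their E entries. Row 2 is now all distinguished symbols — the join is lossless.
Dependency preservation: EF → A is not contained in any single fragment, but the restricted closure of its left-hand side across the fragments still reaches the right-hand side; the remaining FDs each lie inside some fragment. All dependencies are preserved.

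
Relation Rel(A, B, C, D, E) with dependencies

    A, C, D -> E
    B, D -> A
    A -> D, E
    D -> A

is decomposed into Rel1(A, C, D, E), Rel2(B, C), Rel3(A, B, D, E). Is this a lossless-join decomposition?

No

Chase test. Columns are A, B, C, D, E; row i has aⱼ where attribute j ∈ Reli, else bᵢⱼ.
Initial tableau (one row per fragment):
  row 1: a1 b12 a3 a4 a5
  row 2: b21 a2 a3 b24 b25
  row 3: a1 a2 b33 a4 a5
No row becomes fully distinguished — the join is lossy.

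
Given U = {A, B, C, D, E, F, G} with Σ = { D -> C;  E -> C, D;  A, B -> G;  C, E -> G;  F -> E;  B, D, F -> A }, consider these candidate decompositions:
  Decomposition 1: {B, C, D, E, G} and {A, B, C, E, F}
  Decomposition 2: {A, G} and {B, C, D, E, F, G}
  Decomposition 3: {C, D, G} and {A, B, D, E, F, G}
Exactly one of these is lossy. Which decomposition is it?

Decomposition 1: common = {B, C, E}, closure = {B, C, D, E, G} → lossless.
Decomposition 2: common = {G}, closure = {G} → lossy.
Decomposition 3: common = {D, G}, closure = {C, D, G} → lossless.

Decomposition 2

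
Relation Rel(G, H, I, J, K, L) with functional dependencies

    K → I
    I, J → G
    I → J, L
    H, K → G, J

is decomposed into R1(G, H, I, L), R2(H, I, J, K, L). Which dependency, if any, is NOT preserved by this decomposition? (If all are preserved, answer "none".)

none

K → I lies within R2.
I, J → G: restricted closure across fragments reaches G.
I → J, L lies within R2.
H, K → G, J: restricted closure across fragments reaches G, J.
Every dependency is enforceable on the fragments, so the decomposition is dependency-preserving.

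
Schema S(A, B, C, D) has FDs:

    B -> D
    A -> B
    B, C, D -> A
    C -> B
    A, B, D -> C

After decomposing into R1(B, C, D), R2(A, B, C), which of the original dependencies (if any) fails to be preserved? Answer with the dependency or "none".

B → D lies within R1.
A → B lies within R2.
B, C, D → A: restricted closure across fragments reaches A.
C → B lies within R1.
A, B, D → C: restricted closure across fragments reaches C.
Every dependency is enforceable on the fragments, so the decomposition is dependency-preserving.

none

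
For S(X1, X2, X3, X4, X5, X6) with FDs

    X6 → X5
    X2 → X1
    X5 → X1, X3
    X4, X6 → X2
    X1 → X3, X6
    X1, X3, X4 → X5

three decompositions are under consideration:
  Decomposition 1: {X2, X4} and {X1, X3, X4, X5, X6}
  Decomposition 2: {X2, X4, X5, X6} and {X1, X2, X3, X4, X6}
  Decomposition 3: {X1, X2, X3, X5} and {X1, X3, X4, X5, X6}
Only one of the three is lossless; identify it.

Decomposition 1: common = {X4}, closure = {X4} → lossy.
Decomposition 2: common = {X2, X4, X6}, closure = {X1, X2, X3, X4, X5, X6} → lossless.
Decomposition 3: common = {X1, X3, X5}, closure = {X1, X3, X5, X6} → lossy.

Decomposition 2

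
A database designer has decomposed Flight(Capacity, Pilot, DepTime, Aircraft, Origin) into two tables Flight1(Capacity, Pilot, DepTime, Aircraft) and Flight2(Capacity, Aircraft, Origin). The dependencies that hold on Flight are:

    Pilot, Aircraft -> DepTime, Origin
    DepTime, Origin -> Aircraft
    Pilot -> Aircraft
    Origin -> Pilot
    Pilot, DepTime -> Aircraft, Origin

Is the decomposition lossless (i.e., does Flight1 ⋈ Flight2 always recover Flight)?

No

Common attributes: Flight1 ∩ Flight2 = {Capacity, Aircraft}.
No dependency enlarges {Capacity, Aircraft}, so (Capacity, Aircraft)⁺ = {Capacity, Aircraft}.
The closure contains neither all of Flight1 = {Capacity, Pilot, DepTime, Aircraft} nor all of Flight2 = {Capacity, Aircraft, Origin}, so the common attributes are not a superkey of either fragment. The join is lossy.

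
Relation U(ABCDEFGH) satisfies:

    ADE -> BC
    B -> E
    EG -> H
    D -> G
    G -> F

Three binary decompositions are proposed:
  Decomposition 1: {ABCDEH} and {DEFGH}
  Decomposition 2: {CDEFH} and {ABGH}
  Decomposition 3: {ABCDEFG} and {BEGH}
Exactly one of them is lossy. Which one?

Decomposition 1: common = {DEH}, closure = {DEFGH} → lossless.
Decomposition 2: common = {H}, closure = {H} → lossy.
Decomposition 3: common = {BEG}, closure = {BEFGH} → lossless.

Decomposition 2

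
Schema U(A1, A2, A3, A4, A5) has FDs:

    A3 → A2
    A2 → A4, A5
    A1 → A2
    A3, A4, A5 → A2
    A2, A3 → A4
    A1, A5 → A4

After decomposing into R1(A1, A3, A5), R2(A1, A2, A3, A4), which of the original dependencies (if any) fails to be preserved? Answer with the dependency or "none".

Check A2 → A4, A5: no single fragment contains all of {A2, A4, A5}, and the restricted closure of {A2} across the fragments never reaches {A4, A5}.
A3 → A2 is preserved.
A1 → A2 is preserved.
A3, A4, A5 → A2 is preserved.
A2, A3 → A4 is preserved.
A1, A5 → A4 is preserved.

A2 → A4, A5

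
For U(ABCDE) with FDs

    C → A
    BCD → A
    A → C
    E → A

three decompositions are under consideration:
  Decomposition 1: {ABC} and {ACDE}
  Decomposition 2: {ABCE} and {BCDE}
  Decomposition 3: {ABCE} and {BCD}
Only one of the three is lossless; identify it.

Decomposition 2

Decomposition 1: common = {AC}, closure = {AC} → lossy.
Decomposition 2: common = {BCE}, closure = {ABCE} → lossless.
Decomposition 3: common = {BC}, closure = {ABC} → lossy.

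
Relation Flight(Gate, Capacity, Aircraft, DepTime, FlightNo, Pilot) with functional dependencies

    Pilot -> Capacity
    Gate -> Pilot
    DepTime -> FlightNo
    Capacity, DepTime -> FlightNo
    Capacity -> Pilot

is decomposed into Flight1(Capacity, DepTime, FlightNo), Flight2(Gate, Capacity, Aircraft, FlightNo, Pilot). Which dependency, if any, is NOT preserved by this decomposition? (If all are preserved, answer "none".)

Pilot → Capacity lies within Flight2.
Gate → Pilot lies within Flight2.
DepTime → FlightNo lies within Flight1.
Capacity, DepTime → FlightNo lies within Flight1.
Capacity → Pilot lies within Flight2.
Every dependency is enforceable on the fragments, so the decomposition is dependency-preserving.

none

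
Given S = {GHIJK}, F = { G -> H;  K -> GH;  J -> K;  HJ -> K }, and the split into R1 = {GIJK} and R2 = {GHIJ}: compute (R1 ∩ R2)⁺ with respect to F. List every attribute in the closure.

R1 ∩ R2 = {GIJ}.
G → H applies, adding H
J → K applies, adding K
Closure: {GHIJK}.

GHIJK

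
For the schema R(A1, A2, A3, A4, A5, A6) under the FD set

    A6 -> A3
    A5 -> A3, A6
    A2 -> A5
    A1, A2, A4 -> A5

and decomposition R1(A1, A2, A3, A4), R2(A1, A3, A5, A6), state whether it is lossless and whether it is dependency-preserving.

Lossless test: (A1, A3)⁺ = {A1, A3}, which is a superkey of neither fragment — lossy.
Dependency preservation: the restricted closure of {A2} across the fragments never reaches {A5}, so A2 → A5 cannot be enforced without a join — not preserved.

lossy and not dependency-preserving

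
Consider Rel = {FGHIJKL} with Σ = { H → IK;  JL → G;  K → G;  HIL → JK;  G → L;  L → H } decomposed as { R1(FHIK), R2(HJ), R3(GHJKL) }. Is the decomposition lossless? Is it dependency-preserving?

lossless and dependency-preserving

Lossless test (chase): Rows 1 and 2 agree on H; apply H→IK and equate their IK entries. Rows 1 and 3 agree on H; apply H→IK and equate their IK entries. Rows 1 and 2 agree on K; apply K→G and equate their G entries. Rows 1 and 3 agree on K; apply K→G and equate their G entries. Rows 1 and 2 agree on G; apply G→L and equate their L entries. Rows 1 and 3 agree on G; apply G→L and equate their L entries. Rows 1 and 2 agree on HIL; apply HIL→JK and equate their JK entries. Row 1 is now all distinguished symbols — the join is lossless.
Dependency preservation: HIL → JK is not contained in any single fragment, but the restricted closure of its left-hand side across the fragments still reaches the right-hand side; the remaining FDs each lie inside some fragment. All dependencies are preserved.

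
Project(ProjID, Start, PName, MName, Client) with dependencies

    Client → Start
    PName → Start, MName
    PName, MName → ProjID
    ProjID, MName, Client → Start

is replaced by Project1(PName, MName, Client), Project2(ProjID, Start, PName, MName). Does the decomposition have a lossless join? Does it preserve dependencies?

lossless but not dependency-preserving

Lossless test: (PName, MName)⁺ = {ProjID, Start, PName, MName}, which contains all of one fragment — lossless.
Dependency preservation: the restricted closure of {Client} across the fragments never reaches {Start}, so Client → Start cannot be enforced without a join — not preserved.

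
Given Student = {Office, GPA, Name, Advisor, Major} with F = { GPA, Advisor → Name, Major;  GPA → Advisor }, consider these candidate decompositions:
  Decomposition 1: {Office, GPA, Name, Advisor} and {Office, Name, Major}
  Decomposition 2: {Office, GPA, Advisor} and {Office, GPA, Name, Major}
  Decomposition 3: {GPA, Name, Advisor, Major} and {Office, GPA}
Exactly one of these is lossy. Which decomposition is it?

Decomposition 1: common = {Office, Name}, closure = {Office, Name} → lossy.
Decomposition 2: common = {Office, GPA}, closure = {Office, GPA, Name, Advisor, Major} → lossless.
Decomposition 3: common = {GPA}, closure = {GPA, Name, Advisor, Major} → lossless.

Decomposition 1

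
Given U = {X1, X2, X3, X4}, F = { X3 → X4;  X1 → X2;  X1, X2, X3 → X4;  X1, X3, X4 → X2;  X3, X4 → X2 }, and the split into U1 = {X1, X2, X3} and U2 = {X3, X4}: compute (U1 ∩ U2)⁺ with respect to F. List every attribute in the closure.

X2, X3, X4

U1 ∩ U2 = {X3}.
X3 → X4 applies, adding X4
X3, X4 → X2 applies, adding X2
Closure: {X2, X3, X4}.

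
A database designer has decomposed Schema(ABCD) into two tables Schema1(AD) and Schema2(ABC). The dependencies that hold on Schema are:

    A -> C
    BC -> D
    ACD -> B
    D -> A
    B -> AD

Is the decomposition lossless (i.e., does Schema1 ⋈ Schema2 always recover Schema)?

No

Common attributes: Schema1 ∩ Schema2 = {A}.
Closure of {A}: A → C applies, adding C. So (A)⁺ = {AC}.
The closure contains neither all of Schema1 = {AD} nor all of Schema2 = {ABC}, so the common attributes are not a superkey of either fragment. The join is lossy.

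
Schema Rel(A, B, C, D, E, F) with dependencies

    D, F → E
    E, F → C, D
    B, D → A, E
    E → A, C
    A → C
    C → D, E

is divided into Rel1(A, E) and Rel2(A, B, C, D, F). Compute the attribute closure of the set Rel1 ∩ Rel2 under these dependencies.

A, C, D, E

Rel1 ∩ Rel2 = {A}.
A → C applies, adding C
C → D, E applies, adding D, E
Closure: {A, C, D, E}.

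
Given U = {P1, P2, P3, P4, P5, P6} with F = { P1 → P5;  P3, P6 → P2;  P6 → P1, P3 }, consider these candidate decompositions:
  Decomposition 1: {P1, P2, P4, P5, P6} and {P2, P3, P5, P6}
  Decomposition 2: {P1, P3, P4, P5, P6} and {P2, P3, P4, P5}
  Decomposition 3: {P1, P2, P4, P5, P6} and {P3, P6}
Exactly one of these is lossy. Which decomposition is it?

Decomposition 2

Decomposition 1: common = {P2, P5, P6}, closure = {P1, P2, P3, P5, P6} → lossless.
Decomposition 2: common = {P3, P4, P5}, closure = {P3, P4, P5} → lossy.
Decomposition 3: common = {P6}, closure = {P1, P2, P3, P5, P6} → lossless.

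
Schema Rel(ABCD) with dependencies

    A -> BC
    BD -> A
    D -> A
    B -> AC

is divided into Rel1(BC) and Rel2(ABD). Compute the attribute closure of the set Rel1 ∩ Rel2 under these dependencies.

ABC

Rel1 ∩ Rel2 = {B}.
B → AC applies, adding AC
Closure: {ABC}.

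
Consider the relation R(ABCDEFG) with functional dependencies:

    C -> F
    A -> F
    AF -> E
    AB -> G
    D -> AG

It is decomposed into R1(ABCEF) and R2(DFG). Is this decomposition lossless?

Common attributes: R1 ∩ R2 = {F}.
No dependency enlarges {F}, so (F)⁺ = {F}.
The closure contains neither all of R1 = {ABCEF} nor all of R2 = {DFG}, so the common attributes are not a superkey of either fragment. The join is lossy.

No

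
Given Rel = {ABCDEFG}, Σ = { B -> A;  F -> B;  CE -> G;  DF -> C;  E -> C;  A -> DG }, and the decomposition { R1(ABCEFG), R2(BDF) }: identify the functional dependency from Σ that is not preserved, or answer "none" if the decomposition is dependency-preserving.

Check A → DG: no single fragment contains all of {ADG}, and the restricted closure of {A} across the fragments never reaches {DG}.
B → A is preserved.
F → B is preserved.
CE → G is preserved.
DF → C is preserved.
E → C is preserved.

A -> DG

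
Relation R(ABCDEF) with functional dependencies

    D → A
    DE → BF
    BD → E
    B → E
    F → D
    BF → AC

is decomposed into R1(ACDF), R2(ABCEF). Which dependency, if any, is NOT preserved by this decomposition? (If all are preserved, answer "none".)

DE → BF

Check DE → BF: no single fragment contains all of {BDEF}, and the restricted closure of {DE} across the fragments never reaches {BF}.
D → A is preserved.
BD → E is preserved.
B → E is preserved.
F → D is preserved.
BF → AC is preserved.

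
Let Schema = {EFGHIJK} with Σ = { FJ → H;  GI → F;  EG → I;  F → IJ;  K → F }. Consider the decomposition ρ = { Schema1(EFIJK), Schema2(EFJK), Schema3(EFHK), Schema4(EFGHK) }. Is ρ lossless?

Yes

Chase test. Columns are EFGHIJK; row i has aⱼ where attribute j ∈ Schemai, else bᵢⱼ.
Initial tableau (one row per fragment):
  row 1: a1 a2 b13 b14 a5 a6 a7
  row 2: a1 a2 b23 b24 b25 a6 a7
  row 3: a1 a2 b33 a4 b35 b36 a7
  row 4: a1 a2 a3 a4 b45 b46 a7
Rows 1 and 2 agree on FJ; apply FJ→H and equate their H entries.
Rows 1 and 2 agree on F; apply F→IJ and equate their IJ entries.
Rows 1 and 3 agree on F; apply F→IJ and equate their IJ entries.
Rows 1 and 4 agree on F; apply F→IJ and equate their IJ entries.
Rows 1 and 3 agree on FJ; apply FJ→H and equate their H entries.
Row 4 is now all distinguished symbols — the join is lossless.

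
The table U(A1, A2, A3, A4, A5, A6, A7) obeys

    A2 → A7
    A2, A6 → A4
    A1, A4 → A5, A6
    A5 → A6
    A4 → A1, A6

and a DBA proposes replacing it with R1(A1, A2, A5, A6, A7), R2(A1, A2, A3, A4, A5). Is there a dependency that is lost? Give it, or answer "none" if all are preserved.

none

A2 → A7 lies within R1.
A2, A6 → A4: restricted closure across fragments reaches A4.
A1, A4 → A5, A6: restricted closure across fragments reaches A5, A6.
A5 → A6 lies within R1.
A4 → A1, A6: restricted closure across fragments reaches A1, A6.
Every dependency is enforceable on the fragments, so the decomposition is dependency-preserving.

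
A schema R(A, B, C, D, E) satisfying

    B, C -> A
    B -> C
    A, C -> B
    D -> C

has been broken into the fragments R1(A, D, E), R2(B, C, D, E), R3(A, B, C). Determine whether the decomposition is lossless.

Yes

Chase test. Columns are A, B, C, D, E; row i has aⱼ where attribute j ∈ Ri, else bᵢⱼ.
Initial tableau (one row per fragment):
  row 1: a1 b12 b13 a4 a5
  row 2: b21 a2 a3 a4 a5
  row 3: a1 a2 a3 b34 b35
Rows 2 and 3 agree on B, C; apply B, C→A and equate their A entries.
Rows 1 and 2 agree on D; apply D→C and equate their C entries.
Rows 1 and 2 agree on A, C; apply A, C→B and equate their B entries.
Row 1 is now all distinguished symbols — the join is lossless.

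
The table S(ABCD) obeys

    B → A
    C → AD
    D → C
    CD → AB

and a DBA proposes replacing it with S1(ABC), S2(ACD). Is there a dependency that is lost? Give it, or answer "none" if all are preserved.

B → A lies within S1.
C → AD lies within S2.
D → C lies within S2.
CD → AB: restricted closure across fragments reaches AB.
Every dependency is enforceable on the fragments, so the decomposition is dependency-preserving.

none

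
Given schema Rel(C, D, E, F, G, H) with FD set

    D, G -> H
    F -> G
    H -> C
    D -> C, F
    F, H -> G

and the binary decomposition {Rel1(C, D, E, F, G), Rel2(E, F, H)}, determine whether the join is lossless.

No

Common attributes: Rel1 ∩ Rel2 = {E, F}.
Closure of {E, F}: F → G applies, adding G. So (E, F)⁺ = {E, F, G}.
The closure contains neither all of Rel1 = {C, D, E, F, G} nor all of Rel2 = {E, F, H}, so the common attributes are not a superkey of either fragment. The join is lossy.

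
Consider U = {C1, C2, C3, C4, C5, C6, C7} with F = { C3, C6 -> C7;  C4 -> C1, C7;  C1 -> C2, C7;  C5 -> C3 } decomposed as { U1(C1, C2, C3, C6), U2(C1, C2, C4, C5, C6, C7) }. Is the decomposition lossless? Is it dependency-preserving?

lossy and not dependency-preserving

Lossless test: (C1, C2, C6)⁺ = {C1, C2, C6, C7}, which is a superkey of neither fragment — lossy.
Dependency preservation: the restricted closure of {C3, C6} across the fragments never reaches {C7}, so C3, C6 → C7 cannot be enforced without a join — not preserved.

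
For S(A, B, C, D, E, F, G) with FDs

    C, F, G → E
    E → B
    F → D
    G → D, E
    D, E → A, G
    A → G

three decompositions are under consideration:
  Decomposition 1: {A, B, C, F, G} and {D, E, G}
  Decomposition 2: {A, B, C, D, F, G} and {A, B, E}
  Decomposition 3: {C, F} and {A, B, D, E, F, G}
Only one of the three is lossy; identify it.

Decomposition 3

Decomposition 1: common = {G}, closure = {A, B, D, E, G} → lossless.
Decomposition 2: common = {A, B}, closure = {A, B, D, E, G} → lossless.
Decomposition 3: common = {F}, closure = {D, F} → lossy.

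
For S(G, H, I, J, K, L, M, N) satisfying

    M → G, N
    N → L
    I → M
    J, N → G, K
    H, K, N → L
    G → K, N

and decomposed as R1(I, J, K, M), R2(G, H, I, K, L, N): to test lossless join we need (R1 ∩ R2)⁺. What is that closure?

R1 ∩ R2 = {I, K}.
I → M applies, adding M
M → G, N applies, adding G, N
N → L applies, adding L
Closure: {G, I, K, L, M, N}.

G, I, K, L, M, N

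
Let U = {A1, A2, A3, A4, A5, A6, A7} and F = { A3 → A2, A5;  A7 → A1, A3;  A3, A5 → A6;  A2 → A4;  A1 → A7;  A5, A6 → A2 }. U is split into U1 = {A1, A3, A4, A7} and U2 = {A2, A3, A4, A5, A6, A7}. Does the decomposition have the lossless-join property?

Yes

Common attributes: U1 ∩ U2 = {A3, A4, A7}.
Closure of {A3, A4, A7}: A3 → A2, A5 applies, adding A2, A5; A7 → A1, A3 applies, adding A1; A3, A5 → A6 applies, adding A6. So (A3, A4, A7)⁺ = {A1, A2, A3, A4, A5, A6, A7}.
This closure contains every attribute of U1, so U1 ∩ U2 → U1. The join is lossless.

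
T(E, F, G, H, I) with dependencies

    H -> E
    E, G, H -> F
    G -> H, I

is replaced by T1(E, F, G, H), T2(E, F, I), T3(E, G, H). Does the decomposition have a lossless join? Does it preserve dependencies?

lossy and not dependency-preserving

Lossless test (chase): Rows 1 and 3 agree on E, G, H; apply E, G, H→F and equate their F entries. Rows 1 and 3 agree on G; apply G→H, I and equate their H, I entries. No row becomes fully distinguished — the join is lossy.
Dependency preservation: the restricted closure of {G} across the fragments never reaches {H, I}, so G → H, I cannot be enforced without a join — not preserved.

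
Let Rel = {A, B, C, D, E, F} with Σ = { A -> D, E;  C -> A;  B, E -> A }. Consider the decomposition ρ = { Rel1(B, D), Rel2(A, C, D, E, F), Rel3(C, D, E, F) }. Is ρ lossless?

Chase test. Columns are A, B, C, D, E, F; row i has aⱼ where attribute j ∈ Reli, else bᵢⱼ.
Initial tableau (one row per fragment):
  row 1: b11 a2 b13 a4 b15 b16
  row 2: a1 b22 a3 a4 a5 a6
  row 3: b31 b32 a3 a4 a5 a6
Rows 2 and 3 agree on C; apply C→A and equate their A entries.
No row becomes fully distinguished — the join is lossy.

No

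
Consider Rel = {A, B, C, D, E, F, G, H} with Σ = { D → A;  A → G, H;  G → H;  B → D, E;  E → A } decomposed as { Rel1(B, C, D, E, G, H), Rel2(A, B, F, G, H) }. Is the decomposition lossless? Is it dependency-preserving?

Lossless test: (B, G, H)⁺ = {A, B, D, E, G, H}, which is a superkey of neither fragment — lossy.
Dependency preservation: the restricted closure of {D} across the fragments never reaches {A}, so D → A cannot be enforced without a join — not preserved.

lossy and not dependency-preserving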